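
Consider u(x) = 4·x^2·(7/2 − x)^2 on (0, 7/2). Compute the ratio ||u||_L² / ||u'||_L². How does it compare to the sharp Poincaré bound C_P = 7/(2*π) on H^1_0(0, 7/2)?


||u||_L² / ||u'||_L² = 7*sqrt(3)/12 < C_P = 7/(2*π).

u(x) = 4·x^2·(7/2 − x)^2, so u'(x) = 2*x*(2*x - 7)*(4*x - 7).
u(x) = 4·x^2·(7/2 − x)^2 vanishes at x = 0 and x = 7/2, so u ∈ H^1_0(0, 7/2). Differentiate via the product rule and integrate the resulting polynomials term by term.
  ∫_0^7/2 u² dx = ∫_0^7/2 (16*x^8 - 224*x^7 + 1176*x^6 - 2744*x^5 + 2401*x^4) dx. Term by term:
    ∫_0^7/2 16*x^8 dx = 40353607/288;  ∫_0^7/2 -224*x^7 dx = -40353607/64;  ∫_0^7/2 1176*x^6 dx = 17294403/16;
    ∫_0^7/2 -2744*x^5 dx = -40353607/48;  ∫_0^7/2 2401*x^4 dx = 40353607/160.
  Sum: 40353607/288 − 40353607/64 + 17294403/16 − 40353607/48 + 40353607/160 = 5764801/2880.
  ∫_0^7/2 (u')² dx = ∫_0^7/2 (256*x^6 - 2688*x^5 + 10192*x^4 - 16464*x^3 + 9604*x^2) dx. Term by term:
    ∫_0^7/2 256*x^6 dx = 235298;  ∫_0^7/2 -2688*x^5 dx = -823543;  ∫_0^7/2 10192*x^4 dx = 10706059/10;
    ∫_0^7/2 -16464*x^3 dx = -2470629/4;  ∫_0^7/2 9604*x^2 dx = 823543/6.
  Sum: 235298 − 823543 + 10706059/10 − 2470629/4 + 823543/6 = 117649/60.
∫_0^7/2 u² dx = 5764801/2880, so ||u||_L² = 2401*sqrt(5)/120.
∫_0^7/2 (u')² dx = 117649/60, so ||u'||_L² = 343*sqrt(15)/30.
Ratio ||u||_L² / ||u'||_L² = 7*sqrt(3)/12.
Sharp Poincaré constant on H^1_0(0, 7/2) is C_P = L/π = 7/(2*π), achieved by sin(2*π/7·x).
A polynomial bump cannot attain the sharp Poincaré constant (only the first sine eigenfunction does), so the ratio is strictly less than C_P, consistent with ||u||_L² ≤ C_P ||u'||_L².


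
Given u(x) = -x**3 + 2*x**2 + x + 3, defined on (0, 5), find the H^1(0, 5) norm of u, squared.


||u||_{H^1}^2 = 199075/42

The H^1 norm (squared) on an interval (0, L) is
  ||u||_{H^1}^2 = ∫_0^L u(x)^2 dx + ∫_0^L u'(x)^2 dx.
Compute u'(x) = -3*x**2 + 4*x + 1.
Then u(x)^2 = x**6 - 4*x**5 + 2*x**4 - 2*x**3 + 13*x**2 + 6*x + 9 and u'(x)^2 = 9*x**4 - 24*x**3 + 10*x**2 + 8*x + 1.
Integrate each monomial from 0 to 5 using ∫_0^5 c·x^n dx = c·5^(n+1)/(n+1):
  ∫_0^5 u(x)^2 dx = ∫_0^5 (x^6 - 4*x^5 + 2*x^4 - 2*x^3 + 13*x^2 + 6*x + 9) dx. Term by term:
    ∫_0^5 x^6 dx = 78125/7;  ∫_0^5 -4*x^5 dx = -31250/3;  ∫_0^5 2*x^4 dx = 1250;
    ∫_0^5 -2*x^3 dx = -625/2;  ∫_0^5 13*x^2 dx = 1625/3;  ∫_0^5 6*x dx = 75;
    ∫_0^5 9 dx = 45.
  Sum: 78125/7 − 31250/3 + 1250 − 625/2 + 1625/3 + 75 + 45 = 32805/14.
  ∫_0^5 u'(x)^2 dx = ∫_0^5 (9*x^4 - 24*x^3 + 10*x^2 + 8*x + 1) dx. Term by term:
    ∫_0^5 9*x^4 dx = 5625;  ∫_0^5 -24*x^3 dx = -3750;  ∫_0^5 10*x^2 dx = 1250/3;
    ∫_0^5 8*x dx = 100;  ∫_0^5 1 dx = 5.
  Sum: 5625 − 3750 + 1250/3 + 100 + 5 = 7190/3.
Adding: ||u||_{H^1}^2 = 32805/14 + 7190/3 = 199075/42.


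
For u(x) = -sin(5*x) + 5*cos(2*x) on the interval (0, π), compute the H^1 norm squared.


||u||_{H^1(0,π)}^2 = -500/21 + 151*π/2

u'(x) = -10*sin(2*x) - 5*cos(5*x).
Expand u² and (u')² and integrate term by term on (0, π), using: for integers n ≥ 1, ∫_0^π sin²(nx) dx = ∫_0^π cos²(nx) dx = π/2; for n ≠ n', ∫_0^π sin(nx)sin(n'x) dx = ∫_0^π cos(nx)cos(n'x) dx = 0; and by product-to-sum, ∫_0^π sin(nx)cos(n'x) dx = ½∫_0^π [sin((n+n')x) + sin((n−n')x)] dx, which is 0 when n+n' is even and 2n/(n²−n'²) when n+n' is odd (it need not vanish on (0, π)).
  u² squared terms: (-1)²·∫sin(5x)² dx = 1·π/2 = π/2;  (5)²·∫cos(2x)² dx = 25·π/2 = 25*π/2.
  u² cross terms: 2·(-1)·(5)·∫sin(5x)·cos(2x) dx = -10·(10/21) = -100/21.
  So ∫_0^π u² dx = π/2 + 25*π/2 − 100/21 = -100/21 + 13*π.
  (u')² squared terms: (-10)²·∫sin(2x)² dx = 100·π/2 = 50*π;  (-5)²·∫cos(5x)² dx = 25·π/2 = 25*π/2.
  (u')² cross terms: 2·(-10)·(-5)·∫sin(2x)·cos(5x) dx = 100·(-4/21) = -400/21.
  So ∫_0^π (u')² dx = 50*π + 25*π/2 − 400/21 = -400/21 + 125*π/2.
||u||_{H^1}^2 = (-100/21 + 13*π) + (-400/21 + 125*π/2) = -500/21 + 151*π/2.


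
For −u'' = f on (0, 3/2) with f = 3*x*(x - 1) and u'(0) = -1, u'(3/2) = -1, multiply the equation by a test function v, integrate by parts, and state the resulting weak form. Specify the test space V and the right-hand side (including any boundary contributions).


V = H^1(0, 3/2) (v unrestricted at boundary; u is determined up to an additive constant); weak form: ∫_0^3/2 u'v' dx = ∫_0^3/2 (3*x*(x - 1)) v dx − v(3/2) + v(0) for all v ∈ V.

Multiply both sides by a test function v and integrate from 0 to 3/2:
  ∫_0^3/2 −u''(x) v(x) dx = ∫_0^3/2 f(x) v(x) dx.
Integrate the LHS by parts once:
  ∫_0^3/2 −u'' v dx = −[u'(x) v(x)]_0^3/2 + ∫_0^3/2 u'(x) v'(x) dx.
Thus ∫_0^3/2 u'(x) v'(x) dx = ∫_0^3/2 f(x) v(x) dx + [u'(x) v(x)]_0^3/2.
Choose V so that boundary terms are either known or forced to vanish.
u has inhomogeneous Neumann u'(0) = -1, u'(3/2) = -1. [u' v]_0^3/2 = (-1)·v(3/2) − (-1)·v(0) = − v(3/2) + v(0). Take V = H^1(0, 3/2); boundary term becomes part of RHS.
Weak formulation: find u (satisfying any essential BC) such that ∫_0^3/2 u'(x) v'(x) dx = ∫_0^3/2 f v dx − v(3/2) + v(0) for all v ∈ V (Neumann data are natural BCs: they enter the RHS as boundary terms).
Substituting f(x) = 3*x*(x - 1), the right-hand side is ∫_0^3/2 (3*x*(x - 1)) v dx − v(3/2) + v(0).
Compatibility check (pure Neumann): taking v ≡ 1 ∈ V gives 0 = ∫_0^3/2 f dx + (-1) − (-1), i.e. ∫_0^3/2 f dx must equal u'(0) − u'(3/2) = 0. Indeed ∫_0^3/2 (3*x*(x - 1)) dx = 0, so the data are compatible. The solution is then unique only up to an additive constant (fix it e.g. by requiring ∫_0^3/2 u dx = 0).


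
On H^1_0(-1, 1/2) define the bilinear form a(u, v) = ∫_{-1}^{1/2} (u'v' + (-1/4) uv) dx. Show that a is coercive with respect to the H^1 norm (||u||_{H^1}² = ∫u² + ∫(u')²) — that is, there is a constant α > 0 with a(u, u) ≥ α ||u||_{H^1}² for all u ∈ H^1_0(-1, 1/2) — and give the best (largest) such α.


α = (-9 + 16*π^2)/(4*(9 + 4*π^2))

Coercivity of a(·,·) on H^1_0(-1, 1/2) means a(u, u) ≥ α ||u||_{H^1}² for every u ∈ H^1_0.
The interval has length L = 3/2, and Poincaré/coercivity depend only on L. Here a(u, u) = ∫(u')² + (-1/4)·∫u².
Here c = -1/4 < 0 with |c| < (π/L)² = 4*π^2/9, so coercivity still holds. The condition a(u,u) ≥ α||u||_{H^1}² reads (1−α)∫(u')² ≥ (α−c)∫u². Any admissible α is ≤ 1 (rapidly oscillating u have ∫u²/∫(u')² → 0), and α = 1 would force 0 ≥ (1−c)∫u², impossible since c < 1; so 1−α > 0. By the sharp Poincaré inequality on H^1_0 of an interval of length L, ∫(u')² ≥ (π/L)²∫u² with equality for the first sine mode sin(π(x−x₀)/L) (x₀ the left endpoint), so the inequality holds for all u iff (1−α)(π/L)² ≥ α − c, i.e. α ≤ ((π/L)² + c)/((π/L)² + 1) = (1 + c(L/π)²)/(1 + (L/π)²). (Direct route, valid since c ≤ 0: Poincaré gives c∫u² ≥ c(L/π)²∫(u')², so a(u,u) ≥ (1 + c(L/π)²)∫(u')², while ||u||_{H^1}² ≤ (1 + (L/π)²)∫(u')²; dividing yields the same α.) With (π/L)² = 4*π^2/9 and c = -1/4, the largest admissible constant is α = ((π/L)² + c)/((π/L)² + 1).
Simplifying, α = (-9 + 16*π^2)/(4*(9 + 4*π^2)).


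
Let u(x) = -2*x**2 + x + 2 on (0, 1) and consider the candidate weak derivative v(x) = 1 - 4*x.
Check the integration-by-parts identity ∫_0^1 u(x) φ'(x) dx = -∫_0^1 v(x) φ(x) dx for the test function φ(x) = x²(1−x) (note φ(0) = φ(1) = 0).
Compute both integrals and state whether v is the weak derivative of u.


LHS = 7/60, RHS = 7/60. Yes, v = u' weakly.

u(x) = -2*x**2 + x + 2, classical derivative u'(x) = 1 - 4*x.
φ(x) = x²(1−x), so φ'(x) = x*(2 - 3*x).
Note φ(0) = φ(1) = 0, so the boundary term u·φ vanishes.
LHS = ∫_0^1 u(x) φ'(x) dx = ∫_0^1 (6*x^4 - 7*x^3 - 4*x^2 + 4*x) dx. Term by term:
  ∫_0^1 6*x^4 dx = 6/5;  ∫_0^1 -7*x^3 dx = -7/4;  ∫_0^1 -4*x^2 dx = -4/3;
  ∫_0^1 4*x dx = 2.
Sum: 6/5 − 7/4 − 4/3 + 2 = 7/60.
So LHS = 7/60.
∫_0^1 v(x) φ(x) dx = ∫_0^1 (4*x^4 - 5*x^3 + x^2) dx. Term by term:
  ∫_0^1 4*x^4 dx = 4/5;  ∫_0^1 -5*x^3 dx = -5/4;  ∫_0^1 x^2 dx = 1/3.
Sum: 4/5 − 5/4 + 1/3 = -7/60.
So RHS = -∫_0^1 v(x) φ(x) dx = 7/60.
LHS = RHS, so the identity holds for this test φ.
Moreover u is smooth here and v(x) = u'(x) = 1 - 4*x pointwise, so the identity holds for every test function. Hence v is the weak derivative of u.


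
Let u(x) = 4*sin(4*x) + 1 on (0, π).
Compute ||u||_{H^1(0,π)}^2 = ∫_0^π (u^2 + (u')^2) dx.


||u||_{H^1(0,π)}^2 = 137*π

u'(x) = 16*cos(4*x).
Expand u² and (u')² and integrate term by term on (0, π), using: for integers n ≥ 1, ∫_0^π sin²(nx) dx = ∫_0^π cos²(nx) dx = π/2; for n ≠ n', ∫_0^π sin(nx)sin(n'x) dx = ∫_0^π cos(nx)cos(n'x) dx = 0; and by product-to-sum, ∫_0^π sin(nx)cos(n'x) dx = ½∫_0^π [sin((n+n')x) + sin((n−n')x)] dx, which is 0 when n+n' is even and 2n/(n²−n'²) when n+n' is odd (it need not vanish on (0, π)). For the constant mode: ∫_0^π 1 dx = π, ∫_0^π cos(nx) dx = 0, ∫_0^π sin(nx) dx = (1−(−1)^n)/n.
  u² squared terms: (1)²·∫1 dx = 1·π = π;  (4)²·∫sin(4x)² dx = 16·π/2 = 8*π.
  u² cross terms: 2·(1)·(4)·∫1·sin(4x) dx = 8·(0) = 0.
  So ∫_0^π u² dx = π + 8*π + 0 = 9*π.
  (u')² squared terms: (16)²·∫cos(4x)² dx = 256·π/2 = 128*π.
  So ∫_0^π (u')² dx = 128*π.
||u||_{H^1}^2 = (9*π) + (128*π) = 137*π.


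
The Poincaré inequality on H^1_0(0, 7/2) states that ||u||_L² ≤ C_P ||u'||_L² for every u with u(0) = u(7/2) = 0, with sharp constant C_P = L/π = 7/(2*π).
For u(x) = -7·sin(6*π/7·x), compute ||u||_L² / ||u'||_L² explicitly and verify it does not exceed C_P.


||u||_L² / ||u'||_L² = 7/(6*π) < C_P = 7/(2*π).

u(x) = -7·sin(6*π/7·x), so u'(x) = -6*π*cos(6*π*x/7).
Writing u(x) = A·sin(kπx/L) with A = -7 and k = 3, use ∫_0^L sin²(kπx/L) dx = L/2 and ∫_0^L cos²(kπx/L) dx = L/2.
u² = 49·sin²(6*π/7·x) and (u')² = 36*π^2·cos²(6*π/7·x), and each of sin², cos² integrates to L/2 = 7/4 over (0, 7/2).
∫_0^7/2 u² dx = 343/4, so ||u||_L² = 7*sqrt(7)/2.
∫_0^7/2 (u')² dx = 63*π^2, so ||u'||_L² = 3*sqrt(7)*π.
Ratio ||u||_L² / ||u'||_L² = 7/(6*π).
Sharp Poincaré constant on H^1_0(0, 7/2) is C_P = L/π = 7/(2*π), achieved by sin(2*π/7·x).
This is the k = 3 harmonic; the ratio L/(kπ) is strictly less than C_P = L/π, consistent with the sharp inequality ||u||_L² ≤ C_P ||u'||_L².


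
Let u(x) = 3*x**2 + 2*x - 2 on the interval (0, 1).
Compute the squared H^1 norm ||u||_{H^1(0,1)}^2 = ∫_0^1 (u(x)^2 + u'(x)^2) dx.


||u||_{H^1}^2 = 452/15

The H^1 norm (squared) on an interval (0, L) is
  ||u||_{H^1}^2 = ∫_0^L u(x)^2 dx + ∫_0^L u'(x)^2 dx.
Compute u'(x) = 6*x + 2.
Then u(x)^2 = 9*x**4 + 12*x**3 - 8*x**2 - 8*x + 4 and u'(x)^2 = 36*x**2 + 24*x + 4.
Integrate each monomial from 0 to 1 using ∫_0^1 c·x^n dx = c·1^(n+1)/(n+1):
  ∫_0^1 u(x)^2 dx = ∫_0^1 (9*x^4 + 12*x^3 - 8*x^2 - 8*x + 4) dx. Term by term:
    ∫_0^1 9*x^4 dx = 9/5;  ∫_0^1 12*x^3 dx = 3;  ∫_0^1 -8*x^2 dx = -8/3;
    ∫_0^1 -8*x dx = -4;  ∫_0^1 4 dx = 4.
  Sum: 9/5 + 3 − 8/3 − 4 + 4 = 32/15.
  ∫_0^1 u'(x)^2 dx = ∫_0^1 (36*x^2 + 24*x + 4) dx. Term by term:
    ∫_0^1 36*x^2 dx = 12;  ∫_0^1 24*x dx = 12;  ∫_0^1 4 dx = 4.
  Sum: 12 + 12 + 4 = 28.
Adding: ||u||_{H^1}^2 = 32/15 + 28 = 452/15.


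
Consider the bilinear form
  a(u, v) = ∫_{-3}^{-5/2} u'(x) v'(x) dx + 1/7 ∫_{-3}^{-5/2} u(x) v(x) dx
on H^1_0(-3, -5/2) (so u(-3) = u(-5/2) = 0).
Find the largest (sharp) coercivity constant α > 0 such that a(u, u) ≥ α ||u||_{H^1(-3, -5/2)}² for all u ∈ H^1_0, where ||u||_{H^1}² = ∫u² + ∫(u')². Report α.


α = (1 + 28*π^2)/(7*(1 + 4*π^2))

Coercivity of a(·,·) on H^1_0(-3, -5/2) means a(u, u) ≥ α ||u||_{H^1}² for every u ∈ H^1_0.
The interval has length L = 1/2, and Poincaré/coercivity depend only on L. Here a(u, u) = ∫(u')² + (1/7)·∫u².
Here 0 < c = 1/7 < 1. The condition a(u,u) ≥ α||u||_{H^1}² reads (1−α)∫(u')² ≥ (α−c)∫u². Any admissible α is ≤ 1 (rapidly oscillating u have ∫u²/∫(u')² → 0), and α = 1 would force 0 ≥ (1−c)∫u², impossible since c < 1; so 1−α > 0. By the sharp Poincaré inequality on H^1_0 of an interval of length L, ∫(u')² ≥ (π/L)²∫u² with equality for the first sine mode sin(π(x−x₀)/L) (x₀ the left endpoint), so the inequality holds for all u iff (1−α)(π/L)² ≥ α − c, i.e. α ≤ ((π/L)² + c)/((π/L)² + 1) = (1 + c(L/π)²)/(1 + (L/π)²). With (π/L)² = 4*π^2 and c = 1/7, the largest admissible constant is α = ((π/L)² + c)/((π/L)² + 1).
Simplifying, α = (1 + 28*π^2)/(7*(1 + 4*π^2)).


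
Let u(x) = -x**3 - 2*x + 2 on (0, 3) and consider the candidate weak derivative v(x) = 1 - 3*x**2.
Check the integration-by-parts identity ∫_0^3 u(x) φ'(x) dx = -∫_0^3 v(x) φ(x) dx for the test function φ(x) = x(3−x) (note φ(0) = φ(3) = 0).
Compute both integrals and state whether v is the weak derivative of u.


LHS = 909/20, RHS = 639/20. No, v is not the weak derivative of u.

u(x) = -x**3 - 2*x + 2, classical derivative u'(x) = -3*x**2 - 2.
φ(x) = x(3−x), so φ'(x) = 3 - 2*x.
Note φ(0) = φ(3) = 0, so the boundary term u·φ vanishes.
LHS = ∫_0^3 u(x) φ'(x) dx = ∫_0^3 (2*x^4 - 3*x^3 + 4*x^2 - 10*x + 6) dx. Term by term:
  ∫_0^3 2*x^4 dx = 486/5;  ∫_0^3 -3*x^3 dx = -243/4;  ∫_0^3 4*x^2 dx = 36;
  ∫_0^3 -10*x dx = -45;  ∫_0^3 6 dx = 18.
Sum: 486/5 − 243/4 + 36 − 45 + 18 = 909/20.
So LHS = 909/20.
∫_0^3 v(x) φ(x) dx = ∫_0^3 (3*x^4 - 9*x^3 - x^2 + 3*x) dx. Term by term:
  ∫_0^3 3*x^4 dx = 729/5;  ∫_0^3 -9*x^3 dx = -729/4;  ∫_0^3 -x^2 dx = -9;
  ∫_0^3 3*x dx = 27/2.
Sum: 729/5 − 729/4 − 9 + 27/2 = -639/20.
So RHS = -∫_0^3 v(x) φ(x) dx = 639/20.
LHS − RHS = 27/2 ≠ 0, so the identity fails.
(For a valid weak derivative the identity must hold for EVERY test function, in particular this one. The failure shows v is NOT the weak derivative of u.)
Correct weak derivative would be u'(x) = -3*x**2 - 2.


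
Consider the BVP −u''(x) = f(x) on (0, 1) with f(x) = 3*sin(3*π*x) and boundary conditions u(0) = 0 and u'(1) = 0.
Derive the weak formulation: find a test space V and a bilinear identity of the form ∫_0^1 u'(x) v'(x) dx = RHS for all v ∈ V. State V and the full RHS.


V = {v ∈ H^1(0, 1) : v(0) = 0} (test functions vanish at x = 0 where u is specified); weak form: ∫_0^1 u'v' dx = ∫_0^1 (3*sin(3*π*x)) v dx for all v ∈ V.

Multiply both sides by a test function v and integrate from 0 to 1:
  ∫_0^1 −u''(x) v(x) dx = ∫_0^1 f(x) v(x) dx.
Integrate the LHS by parts once:
  ∫_0^1 −u'' v dx = −[u'(x) v(x)]_0^1 + ∫_0^1 u'(x) v'(x) dx.
Thus ∫_0^1 u'(x) v'(x) dx = ∫_0^1 f(x) v(x) dx + [u'(x) v(x)]_0^1.
Choose V so that boundary terms are either known or forced to vanish.
Mixed BC: u(0) = 0 (Dirichlet) and u'(1) = 0 (Neumann). Define V = {v ∈ H^1(0, 1) : v(0) = 0}. Then [u' v]_0^1 = u'(1)·v(1) − u'(0)·0 = 0.
Weak formulation: find u (satisfying any essential BC) such that ∫_0^1 u'(x) v'(x) dx = ∫_0^1 f v dx for all v ∈ V (Dirichlet at 0 absorbed into V; the Neumann datum at x = 1 is zero, so no boundary term remains).
Substituting f(x) = 3*sin(3*π*x), the right-hand side is ∫_0^1 (3*sin(3*π*x)) v dx.


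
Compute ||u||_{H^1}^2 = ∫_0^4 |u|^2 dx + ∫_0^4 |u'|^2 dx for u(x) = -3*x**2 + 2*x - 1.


||u||_{H^1}^2 = 27788/15

The H^1 norm (squared) on an interval (0, L) is
  ||u||_{H^1}^2 = ∫_0^L u(x)^2 dx + ∫_0^L u'(x)^2 dx.
Compute u'(x) = 2 - 6*x.
Then u(x)^2 = 9*x**4 - 12*x**3 + 10*x**2 - 4*x + 1 and u'(x)^2 = 36*x**2 - 24*x + 4.
Integrate each monomial from 0 to 4 using ∫_0^4 c·x^n dx = c·4^(n+1)/(n+1):
  ∫_0^4 u(x)^2 dx = ∫_0^4 (9*x^4 - 12*x^3 + 10*x^2 - 4*x + 1) dx. Term by term:
    ∫_0^4 9*x^4 dx = 9216/5;  ∫_0^4 -12*x^3 dx = -768;  ∫_0^4 10*x^2 dx = 640/3;
    ∫_0^4 -4*x dx = -32;  ∫_0^4 1 dx = 4.
  Sum: 9216/5 − 768 + 640/3 − 32 + 4 = 18908/15.
  ∫_0^4 u'(x)^2 dx = ∫_0^4 (36*x^2 - 24*x + 4) dx. Term by term:
    ∫_0^4 36*x^2 dx = 768;  ∫_0^4 -24*x dx = -192;  ∫_0^4 4 dx = 16.
  Sum: 768 − 192 + 16 = 592.
Adding: ||u||_{H^1}^2 = 18908/15 + 592 = 27788/15.


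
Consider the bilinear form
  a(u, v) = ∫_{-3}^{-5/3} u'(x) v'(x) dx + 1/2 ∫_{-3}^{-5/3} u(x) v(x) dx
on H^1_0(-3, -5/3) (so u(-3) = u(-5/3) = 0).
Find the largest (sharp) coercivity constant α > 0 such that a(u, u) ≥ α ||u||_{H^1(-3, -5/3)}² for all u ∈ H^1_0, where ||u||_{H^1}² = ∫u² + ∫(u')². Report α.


α = (8 + 9*π^2)/(16 + 9*π^2)

Coercivity of a(·,·) on H^1_0(-3, -5/3) means a(u, u) ≥ α ||u||_{H^1}² for every u ∈ H^1_0.
The interval has length L = 4/3, and Poincaré/coercivity depend only on L. Here a(u, u) = ∫(u')² + (1/2)·∫u².
Here 0 < c = 1/2 < 1. The condition a(u,u) ≥ α||u||_{H^1}² reads (1−α)∫(u')² ≥ (α−c)∫u². Any admissible α is ≤ 1 (rapidly oscillating u have ∫u²/∫(u')² → 0), and α = 1 would force 0 ≥ (1−c)∫u², impossible since c < 1; so 1−α > 0. By the sharp Poincaré inequality on H^1_0 of an interval of length L, ∫(u')² ≥ (π/L)²∫u² with equality for the first sine mode sin(π(x−x₀)/L) (x₀ the left endpoint), so the inequality holds for all u iff (1−α)(π/L)² ≥ α − c, i.e. α ≤ ((π/L)² + c)/((π/L)² + 1) = (1 + c(L/π)²)/(1 + (L/π)²). With (π/L)² = 9*π^2/16 and c = 1/2, the largest admissible constant is α = ((π/L)² + c)/((π/L)² + 1).
Simplifying, α = (8 + 9*π^2)/(16 + 9*π^2).


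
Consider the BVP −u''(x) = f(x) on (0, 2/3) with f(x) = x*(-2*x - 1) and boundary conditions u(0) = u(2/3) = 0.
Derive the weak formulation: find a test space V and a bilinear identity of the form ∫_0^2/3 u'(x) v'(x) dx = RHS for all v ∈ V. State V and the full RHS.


V = H^1_0(0, 2/3) (so v(0) = v(2/3) = 0); weak form: ∫_0^2/3 u'v' dx = ∫_0^2/3 (x*(-2*x - 1)) v dx for all v ∈ V.

Multiply both sides by a test function v and integrate from 0 to 2/3:
  ∫_0^2/3 −u''(x) v(x) dx = ∫_0^2/3 f(x) v(x) dx.
Integrate the LHS by parts once:
  ∫_0^2/3 −u'' v dx = −[u'(x) v(x)]_0^2/3 + ∫_0^2/3 u'(x) v'(x) dx.
Thus ∫_0^2/3 u'(x) v'(x) dx = ∫_0^2/3 f(x) v(x) dx + [u'(x) v(x)]_0^2/3.
Choose V so that boundary terms are either known or forced to vanish.
u is Dirichlet: u(0) = u(2/3) = 0. Let V = H^1_0(0, 2/3); then v(0) = v(2/3) = 0, and [u' v]_0^2/3 = 0.
Weak formulation: find u (satisfying any essential BC) such that ∫_0^2/3 u'(x) v'(x) dx = ∫_0^2/3 f v dx for all v ∈ V.
Substituting f(x) = x*(-2*x - 1), the right-hand side is ∫_0^2/3 (x*(-2*x - 1)) v dx.


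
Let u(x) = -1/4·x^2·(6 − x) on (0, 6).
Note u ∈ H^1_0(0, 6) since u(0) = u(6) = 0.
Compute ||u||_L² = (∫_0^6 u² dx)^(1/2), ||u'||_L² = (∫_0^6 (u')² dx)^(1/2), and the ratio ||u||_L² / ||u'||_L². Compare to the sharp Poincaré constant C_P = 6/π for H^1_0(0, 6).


||u||_L² / ||u'||_L² = 3*sqrt(14)/7 < C_P = 6/π.

u(x) = -1/4·x^2·(6 − x), so u'(x) = 3*x*(x - 4)/4.
u(x) = -1/4·x^2·(6 − x) vanishes at x = 0 and x = 6, so u ∈ H^1_0(0, 6). Differentiate via the product rule and integrate the resulting polynomials term by term.
  ∫_0^6 u² dx = ∫_0^6 (x^6/16 - 3*x^5/4 + 9*x^4/4) dx. Term by term:
    ∫_0^6 x^6/16 dx = 17496/7;  ∫_0^6 -3*x^5/4 dx = -5832;  ∫_0^6 9*x^4/4 dx = 17496/5.
  Sum: 17496/7 − 5832 + 17496/5 = 5832/35.
  ∫_0^6 (u')² dx = ∫_0^6 (9*x^4/16 - 9*x^3/2 + 9*x^2) dx. Term by term:
    ∫_0^6 9*x^4/16 dx = 4374/5;  ∫_0^6 -9*x^3/2 dx = -1458;  ∫_0^6 9*x^2 dx = 648.
  Sum: 4374/5 − 1458 + 648 = 324/5.
∫_0^6 u² dx = 5832/35, so ||u||_L² = 54*sqrt(70)/35.
∫_0^6 (u')² dx = 324/5, so ||u'||_L² = 18*sqrt(5)/5.
Ratio ||u||_L² / ||u'||_L² = 3*sqrt(14)/7.
Sharp Poincaré constant on H^1_0(0, 6) is C_P = L/π = 6/π, achieved by sin(π/6·x).
A polynomial bump cannot attain the sharp Poincaré constant (only the first sine eigenfunction does), so the ratio is strictly less than C_P, consistent with ||u||_L² ≤ C_P ||u'||_L².


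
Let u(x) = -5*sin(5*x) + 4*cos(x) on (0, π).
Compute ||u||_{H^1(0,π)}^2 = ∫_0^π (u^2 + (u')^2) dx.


||u||_{H^1(0,π)}^2 = 341*π

u'(x) = -4*sin(x) - 25*cos(5*x).
Expand u² and (u')² and integrate term by term on (0, π), using: for integers n ≥ 1, ∫_0^π sin²(nx) dx = ∫_0^π cos²(nx) dx = π/2; for n ≠ n', ∫_0^π sin(nx)sin(n'x) dx = ∫_0^π cos(nx)cos(n'x) dx = 0; and by product-to-sum, ∫_0^π sin(nx)cos(n'x) dx = ½∫_0^π [sin((n+n')x) + sin((n−n')x)] dx, which is 0 when n+n' is even and 2n/(n²−n'²) when n+n' is odd (it need not vanish on (0, π)).
  u² squared terms: (-5)²·∫sin(5x)² dx = 25·π/2 = 25*π/2;  (4)²·∫cos(x)² dx = 16·π/2 = 8*π.
  u² cross terms: 2·(-5)·(4)·∫sin(5x)·cos(x) dx = -40·(0) = 0.
  So ∫_0^π u² dx = 25*π/2 + 8*π + 0 = 41*π/2.
  (u')² squared terms: (-25)²·∫cos(5x)² dx = 625·π/2 = 625*π/2;  (-4)²·∫sin(x)² dx = 16·π/2 = 8*π.
  (u')² cross terms: 2·(-25)·(-4)·∫cos(5x)·sin(x) dx = 200·(0) = 0.
  So ∫_0^π (u')² dx = 625*π/2 + 8*π + 0 = 641*π/2.
||u||_{H^1}^2 = (41*π/2) + (641*π/2) = 341*π.


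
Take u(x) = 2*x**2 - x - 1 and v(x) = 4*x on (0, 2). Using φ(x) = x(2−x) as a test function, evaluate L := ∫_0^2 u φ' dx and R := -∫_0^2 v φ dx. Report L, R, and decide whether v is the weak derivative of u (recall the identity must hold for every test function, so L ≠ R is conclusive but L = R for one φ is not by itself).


LHS = -4, RHS = -16/3. No, v is not the weak derivative of u.

u(x) = 2*x**2 - x - 1, classical derivative u'(x) = 4*x - 1.
φ(x) = x(2−x), so φ'(x) = 2 - 2*x.
Note φ(0) = φ(2) = 0, so the boundary term u·φ vanishes.
LHS = ∫_0^2 u(x) φ'(x) dx = ∫_0^2 (-4*x^3 + 6*x^2 - 2) dx. Term by term:
  ∫_0^2 -4*x^3 dx = -16;  ∫_0^2 6*x^2 dx = 16;  ∫_0^2 -2 dx = -4.
Sum: -16 + 16 − 4 = -4.
So LHS = -4.
∫_0^2 v(x) φ(x) dx = ∫_0^2 (-4*x^3 + 8*x^2) dx. Term by term:
  ∫_0^2 -4*x^3 dx = -16;  ∫_0^2 8*x^2 dx = 64/3.
Sum: -16 + 64/3 = 16/3.
So RHS = -∫_0^2 v(x) φ(x) dx = -16/3.
LHS − RHS = 4/3 ≠ 0, so the identity fails.
(For a valid weak derivative the identity must hold for EVERY test function, in particular this one. The failure shows v is NOT the weak derivative of u.)
Correct weak derivative would be u'(x) = 4*x - 1.


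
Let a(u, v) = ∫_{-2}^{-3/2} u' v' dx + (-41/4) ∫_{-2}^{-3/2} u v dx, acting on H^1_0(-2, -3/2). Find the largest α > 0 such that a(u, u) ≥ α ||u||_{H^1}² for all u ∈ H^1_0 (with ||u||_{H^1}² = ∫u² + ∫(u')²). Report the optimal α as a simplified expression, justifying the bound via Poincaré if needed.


α = (-41 + 16*π^2)/(4*(1 + 4*π^2))

Coercivity of a(·,·) on H^1_0(-2, -3/2) means a(u, u) ≥ α ||u||_{H^1}² for every u ∈ H^1_0.
The interval has length L = 1/2, and Poincaré/coercivity depend only on L. Here a(u, u) = ∫(u')² + (-41/4)·∫u².
Here c = -41/4 < 0 with |c| < (π/L)² = 4*π^2, so coercivity still holds. The condition a(u,u) ≥ α||u||_{H^1}² reads (1−α)∫(u')² ≥ (α−c)∫u². Any admissible α is ≤ 1 (rapidly oscillating u have ∫u²/∫(u')² → 0), and α = 1 would force 0 ≥ (1−c)∫u², impossible since c < 1; so 1−α > 0. By the sharp Poincaré inequality on H^1_0 of an interval of length L, ∫(u')² ≥ (π/L)²∫u² with equality for the first sine mode sin(π(x−x₀)/L) (x₀ the left endpoint), so the inequality holds for all u iff (1−α)(π/L)² ≥ α − c, i.e. α ≤ ((π/L)² + c)/((π/L)² + 1) = (1 + c(L/π)²)/(1 + (L/π)²). (Direct route, valid since c ≤ 0: Poincaré gives c∫u² ≥ c(L/π)²∫(u')², so a(u,u) ≥ (1 + c(L/π)²)∫(u')², while ||u||_{H^1}² ≤ (1 + (L/π)²)∫(u')²; dividing yields the same α.) With (π/L)² = 4*π^2 and c = -41/4, the largest admissible constant is α = ((π/L)² + c)/((π/L)² + 1).
Simplifying, α = (-41 + 16*π^2)/(4*(1 + 4*π^2)).


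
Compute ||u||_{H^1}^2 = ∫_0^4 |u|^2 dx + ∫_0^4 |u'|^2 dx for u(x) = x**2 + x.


||u||_{H^1}^2 = 7132/15

The H^1 norm (squared) on an interval (0, L) is
  ||u||_{H^1}^2 = ∫_0^L u(x)^2 dx + ∫_0^L u'(x)^2 dx.
Compute u'(x) = 2*x + 1.
Then u(x)^2 = x**4 + 2*x**3 + x**2 and u'(x)^2 = 4*x**2 + 4*x + 1.
Integrate each monomial from 0 to 4 using ∫_0^4 c·x^n dx = c·4^(n+1)/(n+1):
  ∫_0^4 u(x)^2 dx = ∫_0^4 (x^4 + 2*x^3 + x^2) dx. Term by term:
    ∫_0^4 x^4 dx = 1024/5;  ∫_0^4 2*x^3 dx = 128;  ∫_0^4 x^2 dx = 64/3.
  Sum: 1024/5 + 128 + 64/3 = 5312/15.
  ∫_0^4 u'(x)^2 dx = ∫_0^4 (4*x^2 + 4*x + 1) dx. Term by term:
    ∫_0^4 4*x^2 dx = 256/3;  ∫_0^4 4*x dx = 32;  ∫_0^4 1 dx = 4.
  Sum: 256/3 + 32 + 4 = 364/3.
Adding: ||u||_{H^1}^2 = 5312/15 + 364/3 = 7132/15.


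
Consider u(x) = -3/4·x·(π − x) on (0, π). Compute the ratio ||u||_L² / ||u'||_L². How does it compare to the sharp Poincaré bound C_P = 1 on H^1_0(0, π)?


||u||_L² / ||u'||_L² = sqrt(10)*π/10 < C_P = 1.

u(x) = -3/4·x·(π − x), so u'(x) = 3*x/2 - 3*π/4.
u(x) = -3/4·x·(π − x) vanishes at x = 0 and x = π, so u ∈ H^1_0(0, π). Differentiate via the product rule and integrate the resulting polynomials term by term.
  ∫_0^π u² dx = ∫_0^π (9*x^4/16 - 9*π*x^3/8 + 9*π^2*x^2/16) dx. Term by term:
    ∫_0^π 9*x^4/16 dx = 9*π^5/80;  ∫_0^π -9*π*x^3/8 dx = -9*π^5/32;  ∫_0^π 9*π^2*x^2/16 dx = 3*π^5/16.
  Sum: 9*π^5/80 − 9*π^5/32 + 3*π^5/16 = 3*π^5/160.
  ∫_0^π (u')² dx = ∫_0^π (9*x^2/4 - 9*π*x/4 + 9*π^2/16) dx. Term by term:
    ∫_0^π 9*x^2/4 dx = 3*π^3/4;  ∫_0^π -9*π*x/4 dx = -9*π^3/8;  ∫_0^π 9*π^2/16 dx = 9*π^3/16.
  Sum: 3*π^3/4 − 9*π^3/8 + 9*π^3/16 = 3*π^3/16.
∫_0^π u² dx = 3*π^5/160, so ||u||_L² = sqrt(30)*π^(5/2)/40.
∫_0^π (u')² dx = 3*π^3/16, so ||u'||_L² = sqrt(3)*π^(3/2)/4.
Ratio ||u||_L² / ||u'||_L² = sqrt(10)*π/10.
Sharp Poincaré constant on H^1_0(0, π) is C_P = L/π = 1, achieved by sin(x).
A polynomial bump cannot attain the sharp Poincaré constant (only the first sine eigenfunction does), so the ratio is strictly less than C_P, consistent with ||u||_L² ≤ C_P ||u'||_L².


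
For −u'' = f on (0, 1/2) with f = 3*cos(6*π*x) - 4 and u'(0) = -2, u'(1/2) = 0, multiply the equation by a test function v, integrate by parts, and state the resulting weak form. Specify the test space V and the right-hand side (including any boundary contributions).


V = H^1(0, 1/2) (v unrestricted at boundary; u is determined up to an additive constant); weak form: ∫_0^1/2 u'v' dx = ∫_0^1/2 (3*cos(6*π*x) - 4) v dx + 2·v(0) for all v ∈ V.

Multiply both sides by a test function v and integrate from 0 to 1/2:
  ∫_0^1/2 −u''(x) v(x) dx = ∫_0^1/2 f(x) v(x) dx.
Integrate the LHS by parts once:
  ∫_0^1/2 −u'' v dx = −[u'(x) v(x)]_0^1/2 + ∫_0^1/2 u'(x) v'(x) dx.
Thus ∫_0^1/2 u'(x) v'(x) dx = ∫_0^1/2 f(x) v(x) dx + [u'(x) v(x)]_0^1/2.
Choose V so that boundary terms are either known or forced to vanish.
u has inhomogeneous Neumann u'(0) = -2, u'(1/2) = 0. [u' v]_0^1/2 = (0)·v(1/2) − (-2)·v(0) = 2·v(0). Take V = H^1(0, 1/2); boundary term becomes part of RHS.
Weak formulation: find u (satisfying any essential BC) such that ∫_0^1/2 u'(x) v'(x) dx = ∫_0^1/2 f v dx + 2·v(0) for all v ∈ V (Neumann data are natural BCs: they enter the RHS as boundary terms).
Substituting f(x) = 3*cos(6*π*x) - 4, the right-hand side is ∫_0^1/2 (3*cos(6*π*x) - 4) v dx + 2·v(0).
Compatibility check (pure Neumann): taking v ≡ 1 ∈ V gives 0 = ∫_0^1/2 f dx + (0) − (-2), i.e. ∫_0^1/2 f dx must equal u'(0) − u'(1/2) = -2. Indeed ∫_0^1/2 (3*cos(6*π*x) - 4) dx = -2, so the data are compatible. The solution is then unique only up to an additive constant (fix it e.g. by requiring ∫_0^1/2 u dx = 0).


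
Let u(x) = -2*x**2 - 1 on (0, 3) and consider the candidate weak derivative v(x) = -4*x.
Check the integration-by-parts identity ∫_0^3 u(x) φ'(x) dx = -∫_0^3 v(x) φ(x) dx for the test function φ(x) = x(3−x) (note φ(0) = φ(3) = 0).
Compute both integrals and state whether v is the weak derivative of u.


LHS = 27, RHS = 27. Yes, v = u' weakly.

u(x) = -2*x**2 - 1, classical derivative u'(x) = -4*x.
φ(x) = x(3−x), so φ'(x) = 3 - 2*x.
Note φ(0) = φ(3) = 0, so the boundary term u·φ vanishes.
LHS = ∫_0^3 u(x) φ'(x) dx = ∫_0^3 (4*x^3 - 6*x^2 + 2*x - 3) dx. Term by term:
  ∫_0^3 4*x^3 dx = 81;  ∫_0^3 -6*x^2 dx = -54;  ∫_0^3 2*x dx = 9;
  ∫_0^3 -3 dx = -9.
Sum: 81 − 54 + 9 − 9 = 27.
So LHS = 27.
∫_0^3 v(x) φ(x) dx = ∫_0^3 (4*x^3 - 12*x^2) dx. Term by term:
  ∫_0^3 4*x^3 dx = 81;  ∫_0^3 -12*x^2 dx = -108.
Sum: 81 − 108 = -27.
So RHS = -∫_0^3 v(x) φ(x) dx = 27.
LHS = RHS, so the identity holds for this test φ.
Moreover u is smooth here and v(x) = u'(x) = -4*x pointwise, so the identity holds for every test function. Hence v is the weak derivative of u.


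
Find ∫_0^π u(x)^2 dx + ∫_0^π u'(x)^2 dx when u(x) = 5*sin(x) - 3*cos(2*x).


||u||_{H^1(0,π)}^2 = 100 + 95*π/2

u'(x) = 6*sin(2*x) + 5*cos(x).
Expand u² and (u')² and integrate term by term on (0, π), using: for integers n ≥ 1, ∫_0^π sin²(nx) dx = ∫_0^π cos²(nx) dx = π/2; for n ≠ n', ∫_0^π sin(nx)sin(n'x) dx = ∫_0^π cos(nx)cos(n'x) dx = 0; and by product-to-sum, ∫_0^π sin(nx)cos(n'x) dx = ½∫_0^π [sin((n+n')x) + sin((n−n')x)] dx, which is 0 when n+n' is even and 2n/(n²−n'²) when n+n' is odd (it need not vanish on (0, π)).
  u² squared terms: (-3)²·∫cos(2x)² dx = 9·π/2 = 9*π/2;  (5)²·∫sin(x)² dx = 25·π/2 = 25*π/2.
  u² cross terms: 2·(-3)·(5)·∫cos(2x)·sin(x) dx = -30·(-2/3) = 20.
  So ∫_0^π u² dx = 9*π/2 + 25*π/2 + 20 = 20 + 17*π.
  (u')² squared terms: (5)²·∫cos(x)² dx = 25·π/2 = 25*π/2;  (6)²·∫sin(2x)² dx = 36·π/2 = 18*π.
  (u')² cross terms: 2·(5)·(6)·∫cos(x)·sin(2x) dx = 60·(4/3) = 80.
  So ∫_0^π (u')² dx = 25*π/2 + 18*π + 80 = 80 + 61*π/2.
||u||_{H^1}^2 = (20 + 17*π) + (80 + 61*π/2) = 100 + 95*π/2.


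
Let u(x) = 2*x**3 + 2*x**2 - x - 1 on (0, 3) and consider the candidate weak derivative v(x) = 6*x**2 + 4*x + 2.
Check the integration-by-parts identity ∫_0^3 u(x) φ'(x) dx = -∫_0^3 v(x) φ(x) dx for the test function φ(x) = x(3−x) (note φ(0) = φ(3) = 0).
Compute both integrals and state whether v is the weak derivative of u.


LHS = -477/5, RHS = -1089/10. No, v is not the weak derivative of u.

u(x) = 2*x**3 + 2*x**2 - x - 1, classical derivative u'(x) = 6*x**2 + 4*x - 1.
φ(x) = x(3−x), so φ'(x) = 3 - 2*x.
Note φ(0) = φ(3) = 0, so the boundary term u·φ vanishes.
LHS = ∫_0^3 u(x) φ'(x) dx = ∫_0^3 (-4*x^4 + 2*x^3 + 8*x^2 - x - 3) dx. Term by term:
  ∫_0^3 -4*x^4 dx = -972/5;  ∫_0^3 2*x^3 dx = 81/2;  ∫_0^3 8*x^2 dx = 72;
  ∫_0^3 -x dx = -9/2;  ∫_0^3 -3 dx = -9.
Sum: -972/5 + 81/2 + 72 − 9/2 − 9 = -477/5.
So LHS = -477/5.
∫_0^3 v(x) φ(x) dx = ∫_0^3 (-6*x^4 + 14*x^3 + 10*x^2 + 6*x) dx. Term by term:
  ∫_0^3 -6*x^4 dx = -1458/5;  ∫_0^3 14*x^3 dx = 567/2;  ∫_0^3 10*x^2 dx = 90;
  ∫_0^3 6*x dx = 27.
Sum: -1458/5 + 567/2 + 90 + 27 = 1089/10.
So RHS = -∫_0^3 v(x) φ(x) dx = -1089/10.
LHS − RHS = 27/2 ≠ 0, so the identity fails.
(For a valid weak derivative the identity must hold for EVERY test function, in particular this one. The failure shows v is NOT the weak derivative of u.)
Correct weak derivative would be u'(x) = 6*x**2 + 4*x - 1.


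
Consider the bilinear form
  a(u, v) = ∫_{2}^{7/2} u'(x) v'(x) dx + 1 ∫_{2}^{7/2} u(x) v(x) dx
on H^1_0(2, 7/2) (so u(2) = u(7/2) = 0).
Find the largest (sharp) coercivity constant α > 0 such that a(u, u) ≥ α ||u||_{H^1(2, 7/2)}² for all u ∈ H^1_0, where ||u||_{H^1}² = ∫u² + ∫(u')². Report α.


α = 1

Coercivity of a(·,·) on H^1_0(2, 7/2) means a(u, u) ≥ α ||u||_{H^1}² for every u ∈ H^1_0.
The interval has length L = 3/2, and Poincaré/coercivity depend only on L. Here a(u, u) = ∫(u')² + (1)·∫u².
Here c = 1 ≥ 1, so a(u,u) = ∫(u')² + c∫u² ≥ ∫(u')² + ∫u² = ||u||_{H^1}², i.e. α = 1 works. No larger α is possible: a(u,u) ≥ α||u||_{H^1}² means (1−α)∫(u')² ≥ (α−c)∫u², and for the modes u_n = sin(nπ(x−x₀)/L) (x₀ the left endpoint) one has ∫u_n²/∫(u_n')² = (L/(nπ))² → 0, so a(u_n,u_n)/||u_n||_{H^1}² → 1. Hence the optimal constant is α = 1.
Therefore α = 1.


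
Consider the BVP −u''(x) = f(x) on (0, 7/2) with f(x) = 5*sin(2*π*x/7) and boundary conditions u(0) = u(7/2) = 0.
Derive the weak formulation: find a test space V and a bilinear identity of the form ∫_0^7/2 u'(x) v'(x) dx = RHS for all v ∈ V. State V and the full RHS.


V = H^1_0(0, 7/2) (so v(0) = v(7/2) = 0); weak form: ∫_0^7/2 u'v' dx = ∫_0^7/2 (5*sin(2*π*x/7)) v dx for all v ∈ V.

Multiply both sides by a test function v and integrate from 0 to 7/2:
  ∫_0^7/2 −u''(x) v(x) dx = ∫_0^7/2 f(x) v(x) dx.
Integrate the LHS by parts once:
  ∫_0^7/2 −u'' v dx = −[u'(x) v(x)]_0^7/2 + ∫_0^7/2 u'(x) v'(x) dx.
Thus ∫_0^7/2 u'(x) v'(x) dx = ∫_0^7/2 f(x) v(x) dx + [u'(x) v(x)]_0^7/2.
Choose V so that boundary terms are either known or forced to vanish.
u is Dirichlet: u(0) = u(7/2) = 0. Let V = H^1_0(0, 7/2); then v(0) = v(7/2) = 0, and [u' v]_0^7/2 = 0.
Weak formulation: find u (satisfying any essential BC) such that ∫_0^7/2 u'(x) v'(x) dx = ∫_0^7/2 f v dx for all v ∈ V.
Substituting f(x) = 5*sin(2*π*x/7), the right-hand side is ∫_0^7/2 (5*sin(2*π*x/7)) v dx.


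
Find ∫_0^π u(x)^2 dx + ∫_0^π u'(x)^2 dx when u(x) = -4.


||u||_{H^1(0,π)}^2 = 16*π

u'(x) = 0.
Expand u² and (u')² and integrate term by term on (0, π), using: for integers n ≥ 1, ∫_0^π sin²(nx) dx = ∫_0^π cos²(nx) dx = π/2; for n ≠ n', ∫_0^π sin(nx)sin(n'x) dx = ∫_0^π cos(nx)cos(n'x) dx = 0; and by product-to-sum, ∫_0^π sin(nx)cos(n'x) dx = ½∫_0^π [sin((n+n')x) + sin((n−n')x)] dx, which is 0 when n+n' is even and 2n/(n²−n'²) when n+n' is odd (it need not vanish on (0, π)). For the constant mode: ∫_0^π 1 dx = π, ∫_0^π cos(nx) dx = 0, ∫_0^π sin(nx) dx = (1−(−1)^n)/n.
  u² squared terms: (-4)²·∫1 dx = 16·π = 16*π.
  So ∫_0^π u² dx = 16*π.
  u' ≡ 0, so ∫_0^π (u')² dx = 0.
||u||_{H^1}^2 = (16*π) + (0) = 16*π.


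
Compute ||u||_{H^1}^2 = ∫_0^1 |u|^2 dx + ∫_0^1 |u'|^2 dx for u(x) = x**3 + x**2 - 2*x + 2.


||u||_{H^1}^2 = 491/105

The H^1 norm (squared) on an interval (0, L) is
  ||u||_{H^1}^2 = ∫_0^L u(x)^2 dx + ∫_0^L u'(x)^2 dx.
Compute u'(x) = 3*x**2 + 2*x - 2.
Then u(x)^2 = x**6 + 2*x**5 - 3*x**4 + 8*x**2 - 8*x + 4 and u'(x)^2 = 9*x**4 + 12*x**3 - 8*x**2 - 8*x + 4.
Integrate each monomial from 0 to 1 using ∫_0^1 c·x^n dx = c·1^(n+1)/(n+1):
  ∫_0^1 u(x)^2 dx = ∫_0^1 (x^6 + 2*x^5 - 3*x^4 + 8*x^2 - 8*x + 4) dx. Term by term:
    ∫_0^1 x^6 dx = 1/7;  ∫_0^1 2*x^5 dx = 1/3;  ∫_0^1 -3*x^4 dx = -3/5;
    ∫_0^1 8*x^2 dx = 8/3;  ∫_0^1 -8*x dx = -4;  ∫_0^1 4 dx = 4.
  Sum: 1/7 + 1/3 − 3/5 + 8/3 − 4 + 4 = 89/35.
  ∫_0^1 u'(x)^2 dx = ∫_0^1 (9*x^4 + 12*x^3 - 8*x^2 - 8*x + 4) dx. Term by term:
    ∫_0^1 9*x^4 dx = 9/5;  ∫_0^1 12*x^3 dx = 3;  ∫_0^1 -8*x^2 dx = -8/3;
    ∫_0^1 -8*x dx = -4;  ∫_0^1 4 dx = 4.
  Sum: 9/5 + 3 − 8/3 − 4 + 4 = 32/15.
Adding: ||u||_{H^1}^2 = 89/35 + 32/15 = 491/105.


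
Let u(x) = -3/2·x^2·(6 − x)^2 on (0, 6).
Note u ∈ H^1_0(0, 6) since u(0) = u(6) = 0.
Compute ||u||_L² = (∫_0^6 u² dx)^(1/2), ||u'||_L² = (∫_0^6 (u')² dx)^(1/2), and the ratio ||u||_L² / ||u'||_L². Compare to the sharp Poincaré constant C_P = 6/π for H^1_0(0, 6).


||u||_L² / ||u'||_L² = sqrt(3) < C_P = 6/π.

u(x) = -3/2·x^2·(6 − x)^2, so u'(x) = 6*x*(-x^2 + 9*x - 18).
u(x) = -3/2·x^2·(6 − x)^2 vanishes at x = 0 and x = 6, so u ∈ H^1_0(0, 6). Differentiate via the product rule and integrate the resulting polynomials term by term.
  ∫_0^6 u² dx = ∫_0^6 (9*x^8/4 - 54*x^7 + 486*x^6 - 1944*x^5 + 2916*x^4) dx. Term by term:
    ∫_0^6 9*x^8/4 dx = 2519424;  ∫_0^6 -54*x^7 dx = -11337408;  ∫_0^6 486*x^6 dx = 136048896/7;
    ∫_0^6 -1944*x^5 dx = -15116544;  ∫_0^6 2916*x^4 dx = 22674816/5.
  Sum: 2519424 − 11337408 + 136048896/7 − 15116544 + 22674816/5 = 1259712/35.
  ∫_0^6 (u')² dx = ∫_0^6 (36*x^6 - 648*x^5 + 4212*x^4 - 11664*x^3 + 11664*x^2) dx. Term by term:
    ∫_0^6 36*x^6 dx = 10077696/7;  ∫_0^6 -648*x^5 dx = -5038848;  ∫_0^6 4212*x^4 dx = 32752512/5;
    ∫_0^6 -11664*x^3 dx = -3779136;  ∫_0^6 11664*x^2 dx = 839808.
  Sum: 10077696/7 − 5038848 + 32752512/5 − 3779136 + 839808 = 419904/35.
∫_0^6 u² dx = 1259712/35, so ||u||_L² = 648*sqrt(105)/35.
∫_0^6 (u')² dx = 419904/35, so ||u'||_L² = 648*sqrt(35)/35.
Ratio ||u||_L² / ||u'||_L² = sqrt(3).
Sharp Poincaré constant on H^1_0(0, 6) is C_P = L/π = 6/π, achieved by sin(π/6·x).
A polynomial bump cannot attain the sharp Poincaré constant (only the first sine eigenfunction does), so the ratio is strictly less than C_P, consistent with ||u||_L² ≤ C_P ||u'||_L².


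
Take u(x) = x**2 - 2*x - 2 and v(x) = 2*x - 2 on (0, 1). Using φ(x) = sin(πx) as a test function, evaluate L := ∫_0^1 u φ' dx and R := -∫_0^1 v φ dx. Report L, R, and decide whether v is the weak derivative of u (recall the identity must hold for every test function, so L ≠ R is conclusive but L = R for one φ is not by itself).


LHS = 2/π, RHS = 2/π. Yes, v = u' weakly.

u(x) = x**2 - 2*x - 2, classical derivative u'(x) = 2*x - 2.
φ(x) = sin(πx), so φ'(x) = π*cos(π*x).
Note φ(0) = φ(1) = 0, so the boundary term u·φ vanishes.
LHS = ∫_0^1 u(x) φ'(x) dx = ∫_0^1 (π*x^2*cos(π*x) - 2*π*x*cos(π*x) - 2*π*cos(π*x)) dx. Term by term:
  ∫_0^1 -2*π*cos(π*x) dx = 0;  ∫_0^1 π*x^2*cos(π*x) dx = -2/π;  ∫_0^1 -2*π*x*cos(π*x) dx = 4/π.
Sum: 0 − 2/π + 4/π = 2/π.
So LHS = 2/π.
∫_0^1 v(x) φ(x) dx = ∫_0^1 (2*x*sin(π*x) - 2*sin(π*x)) dx. Term by term:
  ∫_0^1 -2*sin(π*x) dx = -4/π;  ∫_0^1 2*x*sin(π*x) dx = 2/π.
Sum: -4/π + 2/π = -2/π.
So RHS = -∫_0^1 v(x) φ(x) dx = 2/π.
LHS = RHS, so the identity holds for this test φ.
Moreover u is smooth here and v(x) = u'(x) = 2*x - 2 pointwise, so the identity holds for every test function. Hence v is the weak derivative of u.


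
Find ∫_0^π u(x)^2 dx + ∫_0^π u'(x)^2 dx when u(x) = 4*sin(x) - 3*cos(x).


||u||_{H^1(0,π)}^2 = 25*π

u'(x) = 3*sin(x) + 4*cos(x).
Expand u² and (u')² and integrate term by term on (0, π), using: for integers n ≥ 1, ∫_0^π sin²(nx) dx = ∫_0^π cos²(nx) dx = π/2; for n ≠ n', ∫_0^π sin(nx)sin(n'x) dx = ∫_0^π cos(nx)cos(n'x) dx = 0; and by product-to-sum, ∫_0^π sin(nx)cos(n'x) dx = ½∫_0^π [sin((n+n')x) + sin((n−n')x)] dx, which is 0 when n+n' is even and 2n/(n²−n'²) when n+n' is odd (it need not vanish on (0, π)).
  u² squared terms: (-3)²·∫cos(x)² dx = 9·π/2 = 9*π/2;  (4)²·∫sin(x)² dx = 16·π/2 = 8*π.
  u² cross terms: 2·(-3)·(4)·∫cos(x)·sin(x) dx = -24·(0) = 0.
  So ∫_0^π u² dx = 9*π/2 + 8*π + 0 = 25*π/2.
  (u')² squared terms: (3)²·∫sin(x)² dx = 9·π/2 = 9*π/2;  (4)²·∫cos(x)² dx = 16·π/2 = 8*π.
  (u')² cross terms: 2·(3)·(4)·∫sin(x)·cos(x) dx = 24·(0) = 0.
  So ∫_0^π (u')² dx = 9*π/2 + 8*π + 0 = 25*π/2.
||u||_{H^1}^2 = (25*π/2) + (25*π/2) = 25*π.


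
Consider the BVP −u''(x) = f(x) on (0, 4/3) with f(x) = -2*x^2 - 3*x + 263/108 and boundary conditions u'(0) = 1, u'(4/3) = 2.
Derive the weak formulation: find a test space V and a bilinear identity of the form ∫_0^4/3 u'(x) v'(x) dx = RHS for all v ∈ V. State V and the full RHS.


V = H^1(0, 4/3) (v unrestricted at boundary; u is determined up to an additive constant); weak form: ∫_0^4/3 u'v' dx = ∫_0^4/3 (-2*x^2 - 3*x + 263/108) v dx + 2·v(4/3) − v(0) for all v ∈ V.

Multiply both sides by a test function v and integrate from 0 to 4/3:
  ∫_0^4/3 −u''(x) v(x) dx = ∫_0^4/3 f(x) v(x) dx.
Integrate the LHS by parts once:
  ∫_0^4/3 −u'' v dx = −[u'(x) v(x)]_0^4/3 + ∫_0^4/3 u'(x) v'(x) dx.
Thus ∫_0^4/3 u'(x) v'(x) dx = ∫_0^4/3 f(x) v(x) dx + [u'(x) v(x)]_0^4/3.
Choose V so that boundary terms are either known or forced to vanish.
u has inhomogeneous Neumann u'(0) = 1, u'(4/3) = 2. [u' v]_0^4/3 = (2)·v(4/3) − (1)·v(0) = 2·v(4/3) − v(0). Take V = H^1(0, 4/3); boundary term becomes part of RHS.
Weak formulation: find u (satisfying any essential BC) such that ∫_0^4/3 u'(x) v'(x) dx = ∫_0^4/3 f v dx + 2·v(4/3) − v(0) for all v ∈ V (Neumann data are natural BCs: they enter the RHS as boundary terms).
Substituting f(x) = -2*x^2 - 3*x + 263/108, the right-hand side is ∫_0^4/3 (-2*x^2 - 3*x + 263/108) v dx + 2·v(4/3) − v(0).
Compatibility check (pure Neumann): taking v ≡ 1 ∈ V gives 0 = ∫_0^4/3 f dx + (2) − (1), i.e. ∫_0^4/3 f dx must equal u'(0) − u'(4/3) = -1. Indeed ∫_0^4/3 (-2*x^2 - 3*x + 263/108) dx = -1, so the data are compatible. The solution is then unique only up to an additive constant (fix it e.g. by requiring ∫_0^4/3 u dx = 0).
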